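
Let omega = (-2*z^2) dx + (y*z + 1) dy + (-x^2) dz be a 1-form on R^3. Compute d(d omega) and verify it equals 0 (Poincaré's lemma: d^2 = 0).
d(d omega) = 0

Step 1: d omega = sum_{i<j} (∂f_j/∂x_i - ∂f_i/∂x_j) dx_i ∧ dx_j:
  coeff of dx ∧ dy: 0
  coeff of dx ∧ dz: -2*x + 4*z
  coeff of dy ∧ dz: -y
Step 2: Apply d again to each 2-form coefficient. The only possible 3-form in R^3 is dx ∧ dy ∧ dz, with coefficient
  ∂(coeff of dy∧dz)/∂x - ∂(coeff of dx∧dz)/∂y + ∂(coeff of dx∧dy)/∂z
  = ∂/∂x (-y) - ∂/∂y (-2*x + 4*z) + ∂/∂z (0).
Each of these terms simplifies to sums of mixed partials that cancel in pairs. The result is 0 (by equality of mixed partials for smooth functions — Schwarz / Clairaut).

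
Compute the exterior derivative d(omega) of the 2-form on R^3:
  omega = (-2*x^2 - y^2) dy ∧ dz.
d(omega) = (-4*x) dx ∧ dy ∧ dz

For a 2-form omega = sum_{i<j} g_{ij} dx_i ∧ dx_j, the exterior derivative is
  d(omega) = sum_{i<j} d(g_{ij}) ∧ dx_i ∧ dx_j = sum_{i<j, k} (∂g_{ij}/∂x_k) dx_k ∧ dx_i ∧ dx_j.
Expand each term, using dx_k ∧ dx_i ∧ dx_j = sgn(permutation) dx_{(a)} ∧ dx_{(b)} ∧ dx_{(c)} with (a < b < c) sorted:
  d(-2*x^2 - y^2) includes (∂/∂x)(-2*x^2 - y^2) dx = (-4*x) dx, which multiplied by dy ∧ dz gives (-4*x) dx ∧ dy ∧ dz
Collecting like 3-forms: d(omega) = (-4*x) dx ∧ dy ∧ dz.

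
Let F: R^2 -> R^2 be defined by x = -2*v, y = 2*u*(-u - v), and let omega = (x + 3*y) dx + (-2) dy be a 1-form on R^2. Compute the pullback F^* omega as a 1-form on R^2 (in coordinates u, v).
F^* omega = (8*u + 4*v) du + (12*u^2 + 12*u*v + 4*u + 4*v) dv

Using F^*(f dg) = (f ∘ F) d(g ∘ F), substitute each coordinate x_i by F_i(u, v) in f_i, and replace dx_i by d F_i = (∂F_i/∂u) du + (∂F_i/∂v) dv.
  For the x component: f_1(F) = -6*u^2 - 6*u*v - 2*v; d F_1 = (0) du + (-2) dv
  For the y component: f_2(F) = -2; d F_2 = (-4*u - 2*v) du + (-2*u) dv
Combining and collecting du, dv coefficients:
  coeff of du: 8*u + 4*v
  coeff of dv: 12*u^2 + 12*u*v + 4*u + 4*v
F^* omega = (8*u + 4*v) du + (12*u^2 + 12*u*v + 4*u + 4*v) dv.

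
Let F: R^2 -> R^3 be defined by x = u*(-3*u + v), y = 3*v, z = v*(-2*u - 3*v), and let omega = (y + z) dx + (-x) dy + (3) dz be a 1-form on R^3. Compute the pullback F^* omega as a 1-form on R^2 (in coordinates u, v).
F^* omega = (v*(12*u^2 + 16*u*v - 18*u - 3*v^2 + 3*v - 6)) du + (-2*u^2*v + 9*u^2 - 3*u*v^2 - 6*u - 18*v) dv

Using F^*(f dg) = (f ∘ F) d(g ∘ F), substitute each coordinate x_i by F_i(u, v) in f_i, and replace dx_i by d F_i = (∂F_i/∂u) du + (∂F_i/∂v) dv.
  For the x component: f_1(F) = v*(-2*u - 3*v + 3); d F_1 = (-6*u + v) du + (u) dv
  For the y component: f_2(F) = u*(3*u - v); d F_2 = (0) du + (3) dv
  For the z component: f_3(F) = 3; d F_3 = (-2*v) du + (-2*u - 6*v) dv
Combining and collecting du, dv coefficients:
  coeff of du: v*(12*u^2 + 16*u*v - 18*u - 3*v^2 + 3*v - 6)
  coeff of dv: -2*u^2*v + 9*u^2 - 3*u*v^2 - 6*u - 18*v
F^* omega = (v*(12*u^2 + 16*u*v - 18*u - 3*v^2 + 3*v - 6)) du + (-2*u^2*v + 9*u^2 - 3*u*v^2 - 6*u - 18*v) dv.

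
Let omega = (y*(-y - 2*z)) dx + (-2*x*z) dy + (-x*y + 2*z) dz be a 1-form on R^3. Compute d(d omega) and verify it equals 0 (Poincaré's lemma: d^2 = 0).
d(d omega) = 0

Step 1: d omega = sum_{i<j} (∂f_j/∂x_i - ∂f_i/∂x_j) dx_i ∧ dx_j:
  coeff of dx ∧ dy: 2*y
  coeff of dx ∧ dz: y
  coeff of dy ∧ dz: x
Step 2: Apply d again to each 2-form coefficient. The only possible 3-form in R^3 is dx ∧ dy ∧ dz, with coefficient
  ∂(coeff of dy∧dz)/∂x - ∂(coeff of dx∧dz)/∂y + ∂(coeff of dx∧dy)/∂z
  = ∂/∂x (x) - ∂/∂y (y) + ∂/∂z (2*y).
Each of these terms simplifies to sums of mixed partials that cancel in pairs. The result is 0 (by equality of mixed partials for smooth functions — Schwarz / Clairaut).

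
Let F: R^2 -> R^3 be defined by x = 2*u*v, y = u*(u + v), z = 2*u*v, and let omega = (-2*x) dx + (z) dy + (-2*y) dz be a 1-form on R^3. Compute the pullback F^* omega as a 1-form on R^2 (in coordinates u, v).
F^* omega = (-10*u*v^2) du + (u^2*(-4*u - 10*v)) dv

Using F^*(f dg) = (f ∘ F) d(g ∘ F), substitute each coordinate x_i by F_i(u, v) in f_i, and replace dx_i by d F_i = (∂F_i/∂u) du + (∂F_i/∂v) dv.
  For the x component: f_1(F) = -4*u*v; d F_1 = (2*v) du + (2*u) dv
  For the y component: f_2(F) = 2*u*v; d F_2 = (2*u + v) du + (u) dv
  For the z component: f_3(F) = 2*u*(-u - v); d F_3 = (2*v) du + (2*u) dv
Combining and collecting du, dv coefficients:
  coeff of du: -10*u*v^2
  coeff of dv: u^2*(-4*u - 10*v)
F^* omega = (-10*u*v^2) du + (u^2*(-4*u - 10*v)) dv.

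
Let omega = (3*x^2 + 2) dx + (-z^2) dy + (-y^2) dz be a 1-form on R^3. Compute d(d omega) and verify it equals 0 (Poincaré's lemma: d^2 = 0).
d(d omega) = 0

Step 1: d omega = sum_{i<j} (∂f_j/∂x_i - ∂f_i/∂x_j) dx_i ∧ dx_j:
  coeff of dx ∧ dy: 0
  coeff of dx ∧ dz: 0
  coeff of dy ∧ dz: -2*y + 2*z
Step 2: Apply d again to each 2-form coefficient. The only possible 3-form in R^3 is dx ∧ dy ∧ dz, with coefficient
  ∂(coeff of dy∧dz)/∂x - ∂(coeff of dx∧dz)/∂y + ∂(coeff of dx∧dy)/∂z
  = ∂/∂x (-2*y + 2*z) - ∂/∂y (0) + ∂/∂z (0).
Each of these terms simplifies to sums of mixed partials that cancel in pairs. The result is 0 (by equality of mixed partials for smooth functions — Schwarz / Clairaut).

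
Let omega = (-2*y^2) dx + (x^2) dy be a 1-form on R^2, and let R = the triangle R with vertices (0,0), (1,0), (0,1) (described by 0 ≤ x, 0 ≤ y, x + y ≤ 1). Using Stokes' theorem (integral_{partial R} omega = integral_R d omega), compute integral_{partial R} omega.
integral_(partial R) omega = 1

Stokes: integral_partial_R omega = integral_R d omega with d omega = (∂Q/∂x - ∂P/∂y) dx ∧ dy.
  ∂Q/∂x = 2*x
  ∂P/∂y = -4*y
  integrand = ∂Q/∂x - ∂P/∂y = 2*x + 4*y.
Integrating over R: integral_0^1 integral_0^{1-x} (2*x + 4*y) dy dx = 1.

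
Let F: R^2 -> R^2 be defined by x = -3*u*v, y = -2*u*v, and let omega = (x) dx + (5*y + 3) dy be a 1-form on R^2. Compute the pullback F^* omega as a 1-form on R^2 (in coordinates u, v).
F^* omega = (v*(29*u*v - 6)) du + (u*(29*u*v - 6)) dv

Using F^*(f dg) = (f ∘ F) d(g ∘ F), substitute each coordinate x_i by F_i(u, v) in f_i, and replace dx_i by d F_i = (∂F_i/∂u) du + (∂F_i/∂v) dv.
  For the x component: f_1(F) = -3*u*v; d F_1 = (-3*v) du + (-3*u) dv
  For the y component: f_2(F) = -10*u*v + 3; d F_2 = (-2*v) du + (-2*u) dv
Combining and collecting du, dv coefficients:
  coeff of du: v*(29*u*v - 6)
  coeff of dv: u*(29*u*v - 6)
F^* omega = (v*(29*u*v - 6)) du + (u*(29*u*v - 6)) dv.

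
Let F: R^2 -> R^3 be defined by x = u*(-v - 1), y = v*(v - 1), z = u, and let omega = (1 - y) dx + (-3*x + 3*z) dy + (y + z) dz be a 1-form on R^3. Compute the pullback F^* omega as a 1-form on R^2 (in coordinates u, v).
F^* omega = (u + v^3 + v^2 - 3*v - 1) du + (u*(7*v^2 + 8*v - 7)) dv

Using F^*(f dg) = (f ∘ F) d(g ∘ F), substitute each coordinate x_i by F_i(u, v) in f_i, and replace dx_i by d F_i = (∂F_i/∂u) du + (∂F_i/∂v) dv.
  For the x component: f_1(F) = -v^2 + v + 1; d F_1 = (-v - 1) du + (-u) dv
  For the y component: f_2(F) = 3*u*(v + 2); d F_2 = (0) du + (2*v - 1) dv
  For the z component: f_3(F) = u + v^2 - v; d F_3 = (1) du + (0) dv
Combining and collecting du, dv coefficients:
  coeff of du: u + v^3 + v^2 - 3*v - 1
  coeff of dv: u*(7*v^2 + 8*v - 7)
F^* omega = (u + v^3 + v^2 - 3*v - 1) du + (u*(7*v^2 + 8*v - 7)) dv.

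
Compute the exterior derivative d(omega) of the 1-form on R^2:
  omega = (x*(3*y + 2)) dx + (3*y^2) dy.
d(omega) = (-3*x) dx ∧ dy

For a 1-form omega = sum_i f_i dx_i, the exterior derivative is
  d(omega) = sum_{i < j} (∂f_j/∂x_i - ∂f_i/∂x_j) dx_i ∧ dx_j.
  coefficient of dx ∧ dy: ∂f_2/∂x - ∂f_1/∂y = ∂(3*y^2)/∂x - ∂(x*(3*y + 2))/∂y = -3*x
Assembling: d(omega) = (-3*x) dx ∧ dy.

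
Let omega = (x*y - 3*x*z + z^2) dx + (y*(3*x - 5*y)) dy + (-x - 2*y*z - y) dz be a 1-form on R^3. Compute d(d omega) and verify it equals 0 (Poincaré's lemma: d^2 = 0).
d(d omega) = 0

Step 1: d omega = sum_{i<j} (∂f_j/∂x_i - ∂f_i/∂x_j) dx_i ∧ dx_j:
  coeff of dx ∧ dy: -x + 3*y
  coeff of dx ∧ dz: 3*x - 2*z - 1
  coeff of dy ∧ dz: -2*z - 1
Step 2: Apply d again to each 2-form coefficient. The only possible 3-form in R^3 is dx ∧ dy ∧ dz, with coefficient
  ∂(coeff of dy∧dz)/∂x - ∂(coeff of dx∧dz)/∂y + ∂(coeff of dx∧dy)/∂z
  = ∂/∂x (-2*z - 1) - ∂/∂y (3*x - 2*z - 1) + ∂/∂z (-x + 3*y).
Each of these terms simplifies to sums of mixed partials that cancel in pairs. The result is 0 (by equality of mixed partials for smooth functions — Schwarz / Clairaut).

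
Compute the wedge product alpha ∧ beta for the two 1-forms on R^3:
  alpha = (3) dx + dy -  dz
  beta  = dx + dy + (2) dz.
alpha ∧ beta = (2) dx ∧ dy + (7) dx ∧ dz + (3) dy ∧ dz

Distribute the wedge, using dx_i ∧ dx_j = -dx_j ∧ dx_i and dx_i ∧ dx_i = 0. For each pair (i, j) with i < j, the coefficient of dx_i ∧ dx_j in alpha ∧ beta is (alpha_i * beta_j - alpha_j * beta_i). Collecting: alpha ∧ beta = (2) dx ∧ dy + (7) dx ∧ dz + (3) dy ∧ dz.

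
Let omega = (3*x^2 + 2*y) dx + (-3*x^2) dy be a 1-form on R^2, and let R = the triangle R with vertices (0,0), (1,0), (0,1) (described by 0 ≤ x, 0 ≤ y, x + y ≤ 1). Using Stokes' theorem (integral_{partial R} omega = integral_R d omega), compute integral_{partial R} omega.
integral_(partial R) omega = -2

Stokes: integral_partial_R omega = integral_R d omega with d omega = (∂Q/∂x - ∂P/∂y) dx ∧ dy.
  ∂Q/∂x = -6*x
  ∂P/∂y = 2
  integrand = ∂Q/∂x - ∂P/∂y = -6*x - 2.
Integrating over R: integral_0^1 integral_0^{1-x} (-6*x - 2) dy dx = -2.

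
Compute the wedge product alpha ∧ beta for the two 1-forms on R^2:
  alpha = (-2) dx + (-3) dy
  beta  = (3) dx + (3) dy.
alpha ∧ beta = (3) dx ∧ dy

Distribute the wedge, using dx_i ∧ dx_j = -dx_j ∧ dx_i and dx_i ∧ dx_i = 0. For each pair (i, j) with i < j, the coefficient of dx_i ∧ dx_j in alpha ∧ beta is (alpha_i * beta_j - alpha_j * beta_i). Collecting: alpha ∧ beta = (3) dx ∧ dy.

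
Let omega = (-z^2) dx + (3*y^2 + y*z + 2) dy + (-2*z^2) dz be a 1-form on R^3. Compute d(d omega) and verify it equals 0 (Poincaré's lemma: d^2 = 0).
d(d omega) = 0

Step 1: d omega = sum_{i<j} (∂f_j/∂x_i - ∂f_i/∂x_j) dx_i ∧ dx_j:
  coeff of dx ∧ dy: 0
  coeff of dx ∧ dz: 2*z
  coeff of dy ∧ dz: -y
Step 2: Apply d again to each 2-form coefficient. The only possible 3-form in R^3 is dx ∧ dy ∧ dz, with coefficient
  ∂(coeff of dy∧dz)/∂x - ∂(coeff of dx∧dz)/∂y + ∂(coeff of dx∧dy)/∂z
  = ∂/∂x (-y) - ∂/∂y (2*z) + ∂/∂z (0).
Each of these terms simplifies to sums of mixed partials that cancel in pairs. The result is 0 (by equality of mixed partials for smooth functions — Schwarz / Clairaut).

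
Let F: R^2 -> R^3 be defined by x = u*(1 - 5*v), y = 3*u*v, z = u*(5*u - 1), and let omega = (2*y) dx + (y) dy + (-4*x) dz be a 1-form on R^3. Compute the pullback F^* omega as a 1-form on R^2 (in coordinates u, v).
F^* omega = (u*(200*u*v - 40*u - 21*v^2 - 14*v + 4)) du + (-21*u^2*v) dv

Using F^*(f dg) = (f ∘ F) d(g ∘ F), substitute each coordinate x_i by F_i(u, v) in f_i, and replace dx_i by d F_i = (∂F_i/∂u) du + (∂F_i/∂v) dv.
  For the x component: f_1(F) = 6*u*v; d F_1 = (1 - 5*v) du + (-5*u) dv
  For the y component: f_2(F) = 3*u*v; d F_2 = (3*v) du + (3*u) dv
  For the z component: f_3(F) = 4*u*(5*v - 1); d F_3 = (10*u - 1) du + (0) dv
Combining and collecting du, dv coefficients:
  coeff of du: u*(200*u*v - 40*u - 21*v^2 - 14*v + 4)
  coeff of dv: -21*u^2*v
F^* omega = (u*(200*u*v - 40*u - 21*v^2 - 14*v + 4)) du + (-21*u^2*v) dv.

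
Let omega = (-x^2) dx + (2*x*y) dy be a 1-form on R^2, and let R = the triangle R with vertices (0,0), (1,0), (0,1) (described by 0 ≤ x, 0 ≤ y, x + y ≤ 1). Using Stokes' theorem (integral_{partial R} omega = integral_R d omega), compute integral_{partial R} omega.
integral_(partial R) omega = 1/3

Stokes: integral_partial_R omega = integral_R d omega with d omega = (∂Q/∂x - ∂P/∂y) dx ∧ dy.
  ∂Q/∂x = 2*y
  ∂P/∂y = 0
  integrand = ∂Q/∂x - ∂P/∂y = 2*y.
Integrating over R: integral_0^1 integral_0^{1-x} (2*y) dy dx = 1/3.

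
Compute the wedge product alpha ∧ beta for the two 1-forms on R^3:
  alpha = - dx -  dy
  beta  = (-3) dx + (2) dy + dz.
alpha ∧ beta = (-5) dx ∧ dy + (-1) dx ∧ dz + (-1) dy ∧ dz

Distribute the wedge, using dx_i ∧ dx_j = -dx_j ∧ dx_i and dx_i ∧ dx_i = 0. For each pair (i, j) with i < j, the coefficient of dx_i ∧ dx_j in alpha ∧ beta is (alpha_i * beta_j - alpha_j * beta_i). Collecting: alpha ∧ beta = (-5) dx ∧ dy + (-1) dx ∧ dz + (-1) dy ∧ dz.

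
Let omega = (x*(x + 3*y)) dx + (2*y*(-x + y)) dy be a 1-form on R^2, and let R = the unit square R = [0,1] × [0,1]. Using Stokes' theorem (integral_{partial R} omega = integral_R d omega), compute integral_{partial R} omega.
integral_(partial R) omega = -5/2

Stokes: integral_partial_R omega = integral_R d omega with d omega = (∂Q/∂x - ∂P/∂y) dx ∧ dy.
  ∂Q/∂x = -2*y
  ∂P/∂y = 3*x
  integrand = ∂Q/∂x - ∂P/∂y = -3*x - 2*y.
Integrating over R: integral_0^1 integral_0^1 (-3*x - 2*y) dx dy = -5/2.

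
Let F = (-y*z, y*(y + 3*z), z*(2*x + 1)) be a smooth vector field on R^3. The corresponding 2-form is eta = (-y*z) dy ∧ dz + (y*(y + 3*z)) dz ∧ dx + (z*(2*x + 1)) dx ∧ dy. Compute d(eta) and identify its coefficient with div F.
d(eta) = (2*x + 2*y + 3*z + 1) dx ∧ dy ∧ dz; div F = 2*x + 2*y + 3*z + 1

For a 2-form in R^3 of the form above, applying d gives a 3-form with coefficient ∂P/∂x + ∂Q/∂y + ∂R/∂z:
  ∂P/∂x = 0
  ∂Q/∂y = 2*y + 3*z
  ∂R/∂z = 2*x + 1
Sum = 2*x + 2*y + 3*z + 1, which is exactly div F.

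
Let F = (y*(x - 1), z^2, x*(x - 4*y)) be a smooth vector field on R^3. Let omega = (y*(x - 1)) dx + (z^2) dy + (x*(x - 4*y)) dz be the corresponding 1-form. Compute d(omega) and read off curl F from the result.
d(omega) = (-4*x - 2*z) dy ∧ dz + (-2*x + 4*y) dz ∧ dx + (1 - x) dx ∧ dy; curl F = (-4*x - 2*z, -2*x + 4*y, 1 - x)

d omega = sum_{i<j} (∂f_j/∂x_i - ∂f_i/∂x_j) dx_i ∧ dx_j. Under the identification (dy ∧ dz, dz ∧ dx, dx ∧ dy) ↔ (e_x, e_y, e_z), the coefficients are exactly the components of curl F. Compute:
  ∂R/∂y - ∂Q/∂z = (-4*x) - (2*z) = -4*x - 2*z
  ∂P/∂z - ∂R/∂x = (0) - (2*x - 4*y) = -2*x + 4*y
  ∂Q/∂x - ∂P/∂y = (0) - (x - 1) = 1 - x.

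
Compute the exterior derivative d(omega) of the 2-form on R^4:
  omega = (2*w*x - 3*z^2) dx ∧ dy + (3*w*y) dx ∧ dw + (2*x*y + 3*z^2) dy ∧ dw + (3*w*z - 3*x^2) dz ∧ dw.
d(omega) = (-6*z) dx ∧ dy ∧ dz + (-3*w + 2*x + 2*y) dx ∧ dy ∧ dw + (-6*z) dy ∧ dz ∧ dw + (-6*x) dx ∧ dz ∧ dw

For a 2-form omega = sum_{i<j} g_{ij} dx_i ∧ dx_j, the exterior derivative is
  d(omega) = sum_{i<j} d(g_{ij}) ∧ dx_i ∧ dx_j = sum_{i<j, k} (∂g_{ij}/∂x_k) dx_k ∧ dx_i ∧ dx_j.
Expand each term, using dx_k ∧ dx_i ∧ dx_j = sgn(permutation) dx_{(a)} ∧ dx_{(b)} ∧ dx_{(c)} with (a < b < c) sorted:
  d(2*w*x - 3*z^2) includes (∂/∂z)(2*w*x - 3*z^2) dz = (-6*z) dz, which multiplied by dx ∧ dy gives (-6*z) dx ∧ dy ∧ dz
  d(2*w*x - 3*z^2) includes (∂/∂w)(2*w*x - 3*z^2) dw = (2*x) dw, which multiplied by dx ∧ dy gives (2*x) dx ∧ dy ∧ dw
  d(3*w*y) includes (∂/∂y)(3*w*y) dy = (3*w) dy, which multiplied by dx ∧ dw gives (-3*w) dx ∧ dy ∧ dw
  d(2*x*y + 3*z^2) includes (∂/∂x)(2*x*y + 3*z^2) dx = (2*y) dx, which multiplied by dy ∧ dw gives (2*y) dx ∧ dy ∧ dw
  d(2*x*y + 3*z^2) includes (∂/∂z)(2*x*y + 3*z^2) dz = (6*z) dz, which multiplied by dy ∧ dw gives (-6*z) dy ∧ dz ∧ dw
  d(3*w*z - 3*x^2) includes (∂/∂x)(3*w*z - 3*x^2) dx = (-6*x) dx, which multiplied by dz ∧ dw gives (-6*x) dx ∧ dz ∧ dw
Collecting like 3-forms: d(omega) = (-6*z) dx ∧ dy ∧ dz + (-3*w + 2*x + 2*y) dx ∧ dy ∧ dw + (-6*z) dy ∧ dz ∧ dw + (-6*x) dx ∧ dz ∧ dw.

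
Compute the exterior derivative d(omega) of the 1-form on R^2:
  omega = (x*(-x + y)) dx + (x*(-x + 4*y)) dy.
d(omega) = (-3*x + 4*y) dx ∧ dy

For a 1-form omega = sum_i f_i dx_i, the exterior derivative is
  d(omega) = sum_{i < j} (∂f_j/∂x_i - ∂f_i/∂x_j) dx_i ∧ dx_j.
  coefficient of dx ∧ dy: ∂f_2/∂x - ∂f_1/∂y = ∂(x*(-x + 4*y))/∂x - ∂(x*(-x + y))/∂y = -3*x + 4*y
Assembling: d(omega) = (-3*x + 4*y) dx ∧ dy.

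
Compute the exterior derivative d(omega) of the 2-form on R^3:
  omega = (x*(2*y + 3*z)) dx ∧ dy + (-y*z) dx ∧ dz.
d(omega) = (3*x + z) dx ∧ dy ∧ dz

For a 2-form omega = sum_{i<j} g_{ij} dx_i ∧ dx_j, the exterior derivative is
  d(omega) = sum_{i<j} d(g_{ij}) ∧ dx_i ∧ dx_j = sum_{i<j, k} (∂g_{ij}/∂x_k) dx_k ∧ dx_i ∧ dx_j.
Expand each term, using dx_k ∧ dx_i ∧ dx_j = sgn(permutation) dx_{(a)} ∧ dx_{(b)} ∧ dx_{(c)} with (a < b < c) sorted:
  d(x*(2*y + 3*z)) includes (∂/∂z)(x*(2*y + 3*z)) dz = (3*x) dz, which multiplied by dx ∧ dy gives (3*x) dx ∧ dy ∧ dz
  d(-y*z) includes (∂/∂y)(-y*z) dy = (-z) dy, which multiplied by dx ∧ dz gives (z) dx ∧ dy ∧ dz
Collecting like 3-forms: d(omega) = (3*x + z) dx ∧ dy ∧ dz.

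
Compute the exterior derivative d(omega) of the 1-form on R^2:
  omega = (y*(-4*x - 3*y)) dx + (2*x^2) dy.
d(omega) = (8*x + 6*y) dx ∧ dy

For a 1-form omega = sum_i f_i dx_i, the exterior derivative is
  d(omega) = sum_{i < j} (∂f_j/∂x_i - ∂f_i/∂x_j) dx_i ∧ dx_j.
  coefficient of dx ∧ dy: ∂f_2/∂x - ∂f_1/∂y = ∂(2*x^2)/∂x - ∂(y*(-4*x - 3*y))/∂y = 8*x + 6*y
Assembling: d(omega) = (8*x + 6*y) dx ∧ dy.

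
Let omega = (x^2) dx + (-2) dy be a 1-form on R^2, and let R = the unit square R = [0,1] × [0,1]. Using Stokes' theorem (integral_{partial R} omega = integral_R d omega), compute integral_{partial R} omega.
integral_(partial R) omega = 0

Stokes: integral_partial_R omega = integral_R d omega with d omega = (∂Q/∂x - ∂P/∂y) dx ∧ dy.
  ∂Q/∂x = 0
  ∂P/∂y = 0
  integrand = ∂Q/∂x - ∂P/∂y = 0.
Integrating over R: integral_0^1 integral_0^1 (0) dx dy = 0.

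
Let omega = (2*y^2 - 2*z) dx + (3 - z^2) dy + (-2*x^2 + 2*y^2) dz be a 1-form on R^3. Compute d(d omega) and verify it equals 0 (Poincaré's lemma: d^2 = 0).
d(d omega) = 0

Step 1: d omega = sum_{i<j} (∂f_j/∂x_i - ∂f_i/∂x_j) dx_i ∧ dx_j:
  coeff of dx ∧ dy: -4*y
  coeff of dx ∧ dz: 2 - 4*x
  coeff of dy ∧ dz: 4*y + 2*z
Step 2: Apply d again to each 2-form coefficient. The only possible 3-form in R^3 is dx ∧ dy ∧ dz, with coefficient
  ∂(coeff of dy∧dz)/∂x - ∂(coeff of dx∧dz)/∂y + ∂(coeff of dx∧dy)/∂z
  = ∂/∂x (4*y + 2*z) - ∂/∂y (2 - 4*x) + ∂/∂z (-4*y).
Each of these terms simplifies to sums of mixed partials that cancel in pairs. The result is 0 (by equality of mixed partials for smooth functions — Schwarz / Clairaut).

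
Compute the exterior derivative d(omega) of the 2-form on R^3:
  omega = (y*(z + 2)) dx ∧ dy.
d(omega) = (y) dx ∧ dy ∧ dz

For a 2-form omega = sum_{i<j} g_{ij} dx_i ∧ dx_j, the exterior derivative is
  d(omega) = sum_{i<j} d(g_{ij}) ∧ dx_i ∧ dx_j = sum_{i<j, k} (∂g_{ij}/∂x_k) dx_k ∧ dx_i ∧ dx_j.
Expand each term, using dx_k ∧ dx_i ∧ dx_j = sgn(permutation) dx_{(a)} ∧ dx_{(b)} ∧ dx_{(c)} with (a < b < c) sorted:
  d(y*(z + 2)) includes (∂/∂z)(y*(z + 2)) dz = (y) dz, which multiplied by dx ∧ dy gives (y) dx ∧ dy ∧ dz
Collecting like 3-forms: d(omega) = (y) dx ∧ dy ∧ dz.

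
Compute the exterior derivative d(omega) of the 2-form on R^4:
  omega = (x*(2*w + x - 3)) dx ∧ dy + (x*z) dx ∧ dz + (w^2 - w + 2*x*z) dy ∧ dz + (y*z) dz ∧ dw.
d(omega) = (2*x) dx ∧ dy ∧ dw + (2*z) dx ∧ dy ∧ dz + (2*w + z - 1) dy ∧ dz ∧ dw

For a 2-form omega = sum_{i<j} g_{ij} dx_i ∧ dx_j, the exterior derivative is
  d(omega) = sum_{i<j} d(g_{ij}) ∧ dx_i ∧ dx_j = sum_{i<j, k} (∂g_{ij}/∂x_k) dx_k ∧ dx_i ∧ dx_j.
Expand each term, using dx_k ∧ dx_i ∧ dx_j = sgn(permutation) dx_{(a)} ∧ dx_{(b)} ∧ dx_{(c)} with (a < b < c) sorted:
  d(x*(2*w + x - 3)) includes (∂/∂w)(x*(2*w + x - 3)) dw = (2*x) dw, which multiplied by dx ∧ dy gives (2*x) dx ∧ dy ∧ dw
  d(w^2 - w + 2*x*z) includes (∂/∂x)(w^2 - w + 2*x*z) dx = (2*z) dx, which multiplied by dy ∧ dz gives (2*z) dx ∧ dy ∧ dz
  d(w^2 - w + 2*x*z) includes (∂/∂w)(w^2 - w + 2*x*z) dw = (2*w - 1) dw, which multiplied by dy ∧ dz gives (2*w - 1) dy ∧ dz ∧ dw
  d(y*z) includes (∂/∂y)(y*z) dy = (z) dy, which multiplied by dz ∧ dw gives (z) dy ∧ dz ∧ dw
Collecting like 3-forms: d(omega) = (2*x) dx ∧ dy ∧ dw + (2*z) dx ∧ dy ∧ dz + (2*w + z - 1) dy ∧ dz ∧ dw.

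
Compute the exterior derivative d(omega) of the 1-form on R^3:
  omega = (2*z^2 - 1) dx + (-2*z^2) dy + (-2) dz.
d(omega) = (-4*z) dx ∧ dz + (4*z) dy ∧ dz

For a 1-form omega = sum_i f_i dx_i, the exterior derivative is
  d(omega) = sum_{i < j} (∂f_j/∂x_i - ∂f_i/∂x_j) dx_i ∧ dx_j.
  coefficient of dx ∧ dz: ∂f_3/∂x - ∂f_1/∂z = ∂(-2)/∂x - ∂(2*z^2 - 1)/∂z = -4*z
  coefficient of dy ∧ dz: ∂f_3/∂y - ∂f_2/∂z = ∂(-2)/∂y - ∂(-2*z^2)/∂z = 4*z
Assembling: d(omega) = (-4*z) dx ∧ dz + (4*z) dy ∧ dz.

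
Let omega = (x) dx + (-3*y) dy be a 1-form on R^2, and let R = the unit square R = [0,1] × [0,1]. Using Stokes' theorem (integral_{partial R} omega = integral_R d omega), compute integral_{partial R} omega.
integral_(partial R) omega = 0

Stokes: integral_partial_R omega = integral_R d omega with d omega = (∂Q/∂x - ∂P/∂y) dx ∧ dy.
  ∂Q/∂x = 0
  ∂P/∂y = 0
  integrand = ∂Q/∂x - ∂P/∂y = 0.
Integrating over R: integral_0^1 integral_0^1 (0) dx dy = 0.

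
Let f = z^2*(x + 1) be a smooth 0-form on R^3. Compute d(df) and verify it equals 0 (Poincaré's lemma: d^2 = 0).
d(df) = 0

Step 1: df = sum_i (∂f/∂x_i) dx_i = (z^2) dx + (0) dy + (2*z*(x + 1)) dz.
Step 2: Apply d again. Using the 1-form formula, the coefficient of dx ∧ dy in d(df) is ∂^2 f/∂x ∂y - ∂^2 f/∂y ∂x = (0) - (0) = 0 (equality of mixed partials for smooth f).
Similarly for dx ∧ dz and dy ∧ dz — all coefficients vanish. So d(df) = 0.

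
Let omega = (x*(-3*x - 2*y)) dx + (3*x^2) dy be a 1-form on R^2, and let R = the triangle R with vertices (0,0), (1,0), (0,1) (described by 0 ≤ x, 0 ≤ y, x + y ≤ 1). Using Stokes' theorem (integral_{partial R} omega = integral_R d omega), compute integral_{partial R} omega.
integral_(partial R) omega = 4/3

Stokes: integral_partial_R omega = integral_R d omega with d omega = (∂Q/∂x - ∂P/∂y) dx ∧ dy.
  ∂Q/∂x = 6*x
  ∂P/∂y = -2*x
  integrand = ∂Q/∂x - ∂P/∂y = 8*x.
Integrating over R: integral_0^1 integral_0^{1-x} (8*x) dy dx = 4/3.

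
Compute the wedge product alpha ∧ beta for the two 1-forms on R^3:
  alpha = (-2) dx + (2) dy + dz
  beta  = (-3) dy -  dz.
alpha ∧ beta = (6) dx ∧ dy + (2) dx ∧ dz + (1) dy ∧ dz

Distribute the wedge, using dx_i ∧ dx_j = -dx_j ∧ dx_i and dx_i ∧ dx_i = 0. For each pair (i, j) with i < j, the coefficient of dx_i ∧ dx_j in alpha ∧ beta is (alpha_i * beta_j - alpha_j * beta_i). Collecting: alpha ∧ beta = (6) dx ∧ dy + (2) dx ∧ dz + (1) dy ∧ dz.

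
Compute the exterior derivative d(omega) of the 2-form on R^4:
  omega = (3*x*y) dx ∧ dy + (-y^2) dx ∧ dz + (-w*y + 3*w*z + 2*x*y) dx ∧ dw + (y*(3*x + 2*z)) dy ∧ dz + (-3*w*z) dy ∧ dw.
d(omega) = (5*y) dx ∧ dy ∧ dz + (w - 2*x) dx ∧ dy ∧ dw + (-3*w) dx ∧ dz ∧ dw + (3*w) dy ∧ dz ∧ dw

For a 2-form omega = sum_{i<j} g_{ij} dx_i ∧ dx_j, the exterior derivative is
  d(omega) = sum_{i<j} d(g_{ij}) ∧ dx_i ∧ dx_j = sum_{i<j, k} (∂g_{ij}/∂x_k) dx_k ∧ dx_i ∧ dx_j.
Expand each term, using dx_k ∧ dx_i ∧ dx_j = sgn(permutation) dx_{(a)} ∧ dx_{(b)} ∧ dx_{(c)} with (a < b < c) sorted:
  d(-y^2) includes (∂/∂y)(-y^2) dy = (-2*y) dy, which multiplied by dx ∧ dz gives (2*y) dx ∧ dy ∧ dz
  d(-w*y + 3*w*z + 2*x*y) includes (∂/∂y)(-w*y + 3*w*z + 2*x*y) dy = (-w + 2*x) dy, which multiplied by dx ∧ dw gives (w - 2*x) dx ∧ dy ∧ dw
  d(-w*y + 3*w*z + 2*x*y) includes (∂/∂z)(-w*y + 3*w*z + 2*x*y) dz = (3*w) dz, which multiplied by dx ∧ dw gives (-3*w) dx ∧ dz ∧ dw
  d(y*(3*x + 2*z)) includes (∂/∂x)(y*(3*x + 2*z)) dx = (3*y) dx, which multiplied by dy ∧ dz gives (3*y) dx ∧ dy ∧ dz
  d(-3*w*z) includes (∂/∂z)(-3*w*z) dz = (-3*w) dz, which multiplied by dy ∧ dw gives (3*w) dy ∧ dz ∧ dw
Collecting like 3-forms: d(omega) = (5*y) dx ∧ dy ∧ dz + (w - 2*x) dx ∧ dy ∧ dw + (-3*w) dx ∧ dz ∧ dw + (3*w) dy ∧ dz ∧ dw.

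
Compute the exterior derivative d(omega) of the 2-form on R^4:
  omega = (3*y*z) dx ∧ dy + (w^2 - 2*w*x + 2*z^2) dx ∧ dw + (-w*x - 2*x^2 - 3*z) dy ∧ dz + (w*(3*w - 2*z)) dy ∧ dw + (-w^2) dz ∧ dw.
d(omega) = (-w - 4*x + 3*y) dx ∧ dy ∧ dz + (-4*z) dx ∧ dz ∧ dw + (2*w - x) dy ∧ dz ∧ dw

For a 2-form omega = sum_{i<j} g_{ij} dx_i ∧ dx_j, the exterior derivative is
  d(omega) = sum_{i<j} d(g_{ij}) ∧ dx_i ∧ dx_j = sum_{i<j, k} (∂g_{ij}/∂x_k) dx_k ∧ dx_i ∧ dx_j.
Expand each term, using dx_k ∧ dx_i ∧ dx_j = sgn(permutation) dx_{(a)} ∧ dx_{(b)} ∧ dx_{(c)} with (a < b < c) sorted:
  d(3*y*z) includes (∂/∂z)(3*y*z) dz = (3*y) dz, which multiplied by dx ∧ dy gives (3*y) dx ∧ dy ∧ dz
  d(w^2 - 2*w*x + 2*z^2) includes (∂/∂z)(w^2 - 2*w*x + 2*z^2) dz = (4*z) dz, which multiplied by dx ∧ dw gives (-4*z) dx ∧ dz ∧ dw
  d(-w*x - 2*x^2 - 3*z) includes (∂/∂x)(-w*x - 2*x^2 - 3*z) dx = (-w - 4*x) dx, which multiplied by dy ∧ dz gives (-w - 4*x) dx ∧ dy ∧ dz
  d(-w*x - 2*x^2 - 3*z) includes (∂/∂w)(-w*x - 2*x^2 - 3*z) dw = (-x) dw, which multiplied by dy ∧ dz gives (-x) dy ∧ dz ∧ dw
  d(w*(3*w - 2*z)) includes (∂/∂z)(w*(3*w - 2*z)) dz = (-2*w) dz, which multiplied by dy ∧ dw gives (2*w) dy ∧ dz ∧ dw
Collecting like 3-forms: d(omega) = (-w - 4*x + 3*y) dx ∧ dy ∧ dz + (-4*z) dx ∧ dz ∧ dw + (2*w - x) dy ∧ dz ∧ dw.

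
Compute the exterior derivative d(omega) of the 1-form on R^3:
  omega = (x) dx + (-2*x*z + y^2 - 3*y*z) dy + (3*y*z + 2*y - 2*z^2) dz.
d(omega) = (-2*z) dx ∧ dy + (2*x + 3*y + 3*z + 2) dy ∧ dz

For a 1-form omega = sum_i f_i dx_i, the exterior derivative is
  d(omega) = sum_{i < j} (∂f_j/∂x_i - ∂f_i/∂x_j) dx_i ∧ dx_j.
  coefficient of dx ∧ dy: ∂f_2/∂x - ∂f_1/∂y = ∂(-2*x*z + y^2 - 3*y*z)/∂x - ∂(x)/∂y = -2*z
  coefficient of dy ∧ dz: ∂f_3/∂y - ∂f_2/∂z = ∂(3*y*z + 2*y - 2*z^2)/∂y - ∂(-2*x*z + y^2 - 3*y*z)/∂z = 2*x + 3*y + 3*z + 2
Assembling: d(omega) = (-2*z) dx ∧ dy + (2*x + 3*y + 3*z + 2) dy ∧ dz.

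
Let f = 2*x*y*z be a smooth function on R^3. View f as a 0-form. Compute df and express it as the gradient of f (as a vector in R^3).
df = (2*y*z) dx + (2*x*z) dy + (2*x*y) dz; grad f = (2*y*z, 2*x*z, 2*x*y)

For a 0-form f, d f = (∂f/∂x) dx + (∂f/∂y) dy + (∂f/∂z) dz. The components of the vector representation are exactly the entries of grad f in Cartesian coordinates:
  ∂f/∂x = 2*y*z
  ∂f/∂y = 2*x*z
  ∂f/∂z = 2*x*y.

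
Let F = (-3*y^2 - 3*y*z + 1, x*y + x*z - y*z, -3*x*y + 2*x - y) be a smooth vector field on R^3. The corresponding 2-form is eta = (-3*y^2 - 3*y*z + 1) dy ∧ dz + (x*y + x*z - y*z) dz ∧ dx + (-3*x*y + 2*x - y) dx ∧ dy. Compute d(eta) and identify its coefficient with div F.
d(eta) = (x - z) dx ∧ dy ∧ dz; div F = x - z

For a 2-form in R^3 of the form above, applying d gives a 3-form with coefficient ∂P/∂x + ∂Q/∂y + ∂R/∂z:
  ∂P/∂x = 0
  ∂Q/∂y = x - z
  ∂R/∂z = 0
Sum = x - z, which is exactly div F.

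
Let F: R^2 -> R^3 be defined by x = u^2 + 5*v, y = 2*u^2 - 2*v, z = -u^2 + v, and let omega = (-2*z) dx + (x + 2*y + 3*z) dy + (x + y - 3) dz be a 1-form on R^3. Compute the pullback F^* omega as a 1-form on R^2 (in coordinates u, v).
F^* omega = (6*u*(u^2 + v + 1)) du + (9*u^2 - 15*v - 3) dv

Using F^*(f dg) = (f ∘ F) d(g ∘ F), substitute each coordinate x_i by F_i(u, v) in f_i, and replace dx_i by d F_i = (∂F_i/∂u) du + (∂F_i/∂v) dv.
  For the x component: f_1(F) = 2*u^2 - 2*v; d F_1 = (2*u) du + (5) dv
  For the y component: f_2(F) = 2*u^2 + 4*v; d F_2 = (4*u) du + (-2) dv
  For the z component: f_3(F) = 3*u^2 + 3*v - 3; d F_3 = (-2*u) du + (1) dv
Combining and collecting du, dv coefficients:
  coeff of du: 6*u*(u^2 + v + 1)
  coeff of dv: 9*u^2 - 15*v - 3
F^* omega = (6*u*(u^2 + v + 1)) du + (9*u^2 - 15*v - 3) dv.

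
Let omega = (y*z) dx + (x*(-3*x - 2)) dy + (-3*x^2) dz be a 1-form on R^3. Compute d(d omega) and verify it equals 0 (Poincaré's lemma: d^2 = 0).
d(d omega) = 0

Step 1: d omega = sum_{i<j} (∂f_j/∂x_i - ∂f_i/∂x_j) dx_i ∧ dx_j:
  coeff of dx ∧ dy: -6*x - z - 2
  coeff of dx ∧ dz: -6*x - y
  coeff of dy ∧ dz: 0
Step 2: Apply d again to each 2-form coefficient. The only possible 3-form in R^3 is dx ∧ dy ∧ dz, with coefficient
  ∂(coeff of dy∧dz)/∂x - ∂(coeff of dx∧dz)/∂y + ∂(coeff of dx∧dy)/∂z
  = ∂/∂x (0) - ∂/∂y (-6*x - y) + ∂/∂z (-6*x - z - 2).
Each of these terms simplifies to sums of mixed partials that cancel in pairs. The result is 0 (by equality of mixed partials for smooth functions — Schwarz / Clairaut).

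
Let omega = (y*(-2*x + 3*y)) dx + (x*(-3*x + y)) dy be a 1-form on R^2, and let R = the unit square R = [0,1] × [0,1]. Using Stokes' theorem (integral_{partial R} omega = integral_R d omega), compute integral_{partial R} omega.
integral_(partial R) omega = -9/2

Stokes: integral_partial_R omega = integral_R d omega with d omega = (∂Q/∂x - ∂P/∂y) dx ∧ dy.
  ∂Q/∂x = -6*x + y
  ∂P/∂y = -2*x + 6*y
  integrand = ∂Q/∂x - ∂P/∂y = -4*x - 5*y.
Integrating over R: integral_0^1 integral_0^1 (-4*x - 5*y) dx dy = -9/2.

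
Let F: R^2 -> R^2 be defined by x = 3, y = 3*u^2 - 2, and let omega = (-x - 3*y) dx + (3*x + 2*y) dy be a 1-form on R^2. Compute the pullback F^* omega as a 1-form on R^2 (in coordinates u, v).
F^* omega = (36*u^3 + 30*u) du

Using F^*(f dg) = (f ∘ F) d(g ∘ F), substitute each coordinate x_i by F_i(u, v) in f_i, and replace dx_i by d F_i = (∂F_i/∂u) du + (∂F_i/∂v) dv.
  For the x component: f_1(F) = 3 - 9*u^2; d F_1 = (0) du + (0) dv
  For the y component: f_2(F) = 6*u^2 + 5; d F_2 = (6*u) du + (0) dv
Combining and collecting du, dv coefficients:
  coeff of du: 36*u^3 + 30*u
  coeff of dv: 0
F^* omega = (36*u^3 + 30*u) du.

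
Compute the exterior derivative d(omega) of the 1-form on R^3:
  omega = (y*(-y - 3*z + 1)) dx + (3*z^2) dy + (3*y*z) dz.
d(omega) = (2*y + 3*z - 1) dx ∧ dy + (3*y) dx ∧ dz + (-3*z) dy ∧ dz

For a 1-form omega = sum_i f_i dx_i, the exterior derivative is
  d(omega) = sum_{i < j} (∂f_j/∂x_i - ∂f_i/∂x_j) dx_i ∧ dx_j.
  coefficient of dx ∧ dy: ∂f_2/∂x - ∂f_1/∂y = ∂(3*z^2)/∂x - ∂(y*(-y - 3*z + 1))/∂y = 2*y + 3*z - 1
  coefficient of dx ∧ dz: ∂f_3/∂x - ∂f_1/∂z = ∂(3*y*z)/∂x - ∂(y*(-y - 3*z + 1))/∂z = 3*y
  coefficient of dy ∧ dz: ∂f_3/∂y - ∂f_2/∂z = ∂(3*y*z)/∂y - ∂(3*z^2)/∂z = -3*z
Assembling: d(omega) = (2*y + 3*z - 1) dx ∧ dy + (3*y) dx ∧ dz + (-3*z) dy ∧ dz.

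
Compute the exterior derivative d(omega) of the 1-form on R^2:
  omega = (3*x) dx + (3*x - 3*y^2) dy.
d(omega) = (3) dx ∧ dy

For a 1-form omega = sum_i f_i dx_i, the exterior derivative is
  d(omega) = sum_{i < j} (∂f_j/∂x_i - ∂f_i/∂x_j) dx_i ∧ dx_j.
  coefficient of dx ∧ dy: ∂f_2/∂x - ∂f_1/∂y = ∂(3*x - 3*y^2)/∂x - ∂(3*x)/∂y = 3
Assembling: d(omega) = (3) dx ∧ dy.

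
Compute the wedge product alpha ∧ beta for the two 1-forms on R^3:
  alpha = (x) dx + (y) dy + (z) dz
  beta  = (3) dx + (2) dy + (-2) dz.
alpha ∧ beta = (2*x - 3*y) dx ∧ dy + (-2*x - 3*z) dx ∧ dz + (-2*y - 2*z) dy ∧ dz

Distribute the wedge, using dx_i ∧ dx_j = -dx_j ∧ dx_i and dx_i ∧ dx_i = 0. For each pair (i, j) with i < j, the coefficient of dx_i ∧ dx_j in alpha ∧ beta is (alpha_i * beta_j - alpha_j * beta_i). Collecting: alpha ∧ beta = (2*x - 3*y) dx ∧ dy + (-2*x - 3*z) dx ∧ dz + (-2*y - 2*z) dy ∧ dz.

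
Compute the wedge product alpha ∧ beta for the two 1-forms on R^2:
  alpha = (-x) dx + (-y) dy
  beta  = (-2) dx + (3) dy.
alpha ∧ beta = (-3*x - 2*y) dx ∧ dy

Distribute the wedge, using dx_i ∧ dx_j = -dx_j ∧ dx_i and dx_i ∧ dx_i = 0. For each pair (i, j) with i < j, the coefficient of dx_i ∧ dx_j in alpha ∧ beta is (alpha_i * beta_j - alpha_j * beta_i). Collecting: alpha ∧ beta = (-3*x - 2*y) dx ∧ dy.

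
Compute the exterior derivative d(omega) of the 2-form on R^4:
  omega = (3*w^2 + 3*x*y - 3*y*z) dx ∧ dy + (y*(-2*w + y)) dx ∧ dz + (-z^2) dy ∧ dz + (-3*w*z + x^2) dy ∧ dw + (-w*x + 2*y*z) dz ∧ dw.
d(omega) = (2*w - 5*y) dx ∧ dy ∧ dz + (6*w + 2*x) dx ∧ dy ∧ dw + (-w - 2*y) dx ∧ dz ∧ dw + (3*w + 2*z) dy ∧ dz ∧ dw

For a 2-form omega = sum_{i<j} g_{ij} dx_i ∧ dx_j, the exterior derivative is
  d(omega) = sum_{i<j} d(g_{ij}) ∧ dx_i ∧ dx_j = sum_{i<j, k} (∂g_{ij}/∂x_k) dx_k ∧ dx_i ∧ dx_j.
Expand each term, using dx_k ∧ dx_i ∧ dx_j = sgn(permutation) dx_{(a)} ∧ dx_{(b)} ∧ dx_{(c)} with (a < b < c) sorted:
  d(3*w^2 + 3*x*y - 3*y*z) includes (∂/∂z)(3*w^2 + 3*x*y - 3*y*z) dz = (-3*y) dz, which multiplied by dx ∧ dy gives (-3*y) dx ∧ dy ∧ dz
  d(3*w^2 + 3*x*y - 3*y*z) includes (∂/∂w)(3*w^2 + 3*x*y - 3*y*z) dw = (6*w) dw, which multiplied by dx ∧ dy gives (6*w) dx ∧ dy ∧ dw
  d(y*(-2*w + y)) includes (∂/∂y)(y*(-2*w + y)) dy = (-2*w + 2*y) dy, which multiplied by dx ∧ dz gives (2*w - 2*y) dx ∧ dy ∧ dz
  d(y*(-2*w + y)) includes (∂/∂w)(y*(-2*w + y)) dw = (-2*y) dw, which multiplied by dx ∧ dz gives (-2*y) dx ∧ dz ∧ dw
  d(-3*w*z + x^2) includes (∂/∂x)(-3*w*z + x^2) dx = (2*x) dx, which multiplied by dy ∧ dw gives (2*x) dx ∧ dy ∧ dw
  d(-3*w*z + x^2) includes (∂/∂z)(-3*w*z + x^2) dz = (-3*w) dz, which multiplied by dy ∧ dw gives (3*w) dy ∧ dz ∧ dw
  d(-w*x + 2*y*z) includes (∂/∂x)(-w*x + 2*y*z) dx = (-w) dx, which multiplied by dz ∧ dw gives (-w) dx ∧ dz ∧ dw
  d(-w*x + 2*y*z) includes (∂/∂y)(-w*x + 2*y*z) dy = (2*z) dy, which multiplied by dz ∧ dw gives (2*z) dy ∧ dz ∧ dw
Collecting like 3-forms: d(omega) = (2*w - 5*y) dx ∧ dy ∧ dz + (6*w + 2*x) dx ∧ dy ∧ dw + (-w - 2*y) dx ∧ dz ∧ dw + (3*w + 2*z) dy ∧ dz ∧ dw.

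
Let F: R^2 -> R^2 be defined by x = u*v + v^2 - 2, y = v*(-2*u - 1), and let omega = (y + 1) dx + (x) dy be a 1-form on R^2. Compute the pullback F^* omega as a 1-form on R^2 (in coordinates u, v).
F^* omega = (v*(-4*u*v - 2*v^2 - v + 5)) du + (-4*u^2*v - 6*u*v^2 - 2*u*v + 5*u - 3*v^2 + 2*v + 2) dv

Using F^*(f dg) = (f ∘ F) d(g ∘ F), substitute each coordinate x_i by F_i(u, v) in f_i, and replace dx_i by d F_i = (∂F_i/∂u) du + (∂F_i/∂v) dv.
  For the x component: f_1(F) = -2*u*v - v + 1; d F_1 = (v) du + (u + 2*v) dv
  For the y component: f_2(F) = u*v + v^2 - 2; d F_2 = (-2*v) du + (-2*u - 1) dv
Combining and collecting du, dv coefficients:
  coeff of du: v*(-4*u*v - 2*v^2 - v + 5)
  coeff of dv: -4*u^2*v - 6*u*v^2 - 2*u*v + 5*u - 3*v^2 + 2*v + 2
F^* omega = (v*(-4*u*v - 2*v^2 - v + 5)) du + (-4*u^2*v - 6*u*v^2 - 2*u*v + 5*u - 3*v^2 + 2*v + 2) dv.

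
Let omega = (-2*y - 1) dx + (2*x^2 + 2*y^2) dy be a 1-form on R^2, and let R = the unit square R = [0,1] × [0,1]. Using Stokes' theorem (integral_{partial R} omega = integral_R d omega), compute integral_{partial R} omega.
integral_(partial R) omega = 4

Stokes: integral_partial_R omega = integral_R d omega with d omega = (∂Q/∂x - ∂P/∂y) dx ∧ dy.
  ∂Q/∂x = 4*x
  ∂P/∂y = -2
  integrand = ∂Q/∂x - ∂P/∂y = 4*x + 2.
Integrating over R: integral_0^1 integral_0^1 (4*x + 2) dx dy = 4.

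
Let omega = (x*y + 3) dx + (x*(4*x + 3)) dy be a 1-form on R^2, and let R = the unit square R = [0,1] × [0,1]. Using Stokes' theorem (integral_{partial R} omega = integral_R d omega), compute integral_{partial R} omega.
integral_(partial R) omega = 13/2

Stokes: integral_partial_R omega = integral_R d omega with d omega = (∂Q/∂x - ∂P/∂y) dx ∧ dy.
  ∂Q/∂x = 8*x + 3
  ∂P/∂y = x
  integrand = ∂Q/∂x - ∂P/∂y = 7*x + 3.
Integrating over R: integral_0^1 integral_0^1 (7*x + 3) dx dy = 13/2.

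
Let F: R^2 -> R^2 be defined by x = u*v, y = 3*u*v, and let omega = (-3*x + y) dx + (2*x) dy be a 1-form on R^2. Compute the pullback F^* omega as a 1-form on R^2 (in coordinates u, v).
F^* omega = (6*u*v^2) du + (6*u^2*v) dv

Using F^*(f dg) = (f ∘ F) d(g ∘ F), substitute each coordinate x_i by F_i(u, v) in f_i, and replace dx_i by d F_i = (∂F_i/∂u) du + (∂F_i/∂v) dv.
  For the x component: f_1(F) = 0; d F_1 = (v) du + (u) dv
  For the y component: f_2(F) = 2*u*v; d F_2 = (3*v) du + (3*u) dv
Combining and collecting du, dv coefficients:
  coeff of du: 6*u*v^2
  coeff of dv: 6*u^2*v
F^* omega = (6*u*v^2) du + (6*u^2*v) dv.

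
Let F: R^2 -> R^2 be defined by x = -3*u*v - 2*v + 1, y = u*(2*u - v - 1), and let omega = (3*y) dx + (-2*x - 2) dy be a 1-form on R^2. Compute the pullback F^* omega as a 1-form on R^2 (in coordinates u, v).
F^* omega = (6*u^2*v + 3*u*v^2 + 19*u*v - 16*u - 4*v^2 + 4) du + (u*(-18*u^2 + 3*u*v - 3*u + 2*v + 10)) dv

Using F^*(f dg) = (f ∘ F) d(g ∘ F), substitute each coordinate x_i by F_i(u, v) in f_i, and replace dx_i by d F_i = (∂F_i/∂u) du + (∂F_i/∂v) dv.
  For the x component: f_1(F) = 3*u*(2*u - v - 1); d F_1 = (-3*v) du + (-3*u - 2) dv
  For the y component: f_2(F) = 6*u*v + 4*v - 4; d F_2 = (4*u - v - 1) du + (-u) dv
Combining and collecting du, dv coefficients:
  coeff of du: 6*u^2*v + 3*u*v^2 + 19*u*v - 16*u - 4*v^2 + 4
  coeff of dv: u*(-18*u^2 + 3*u*v - 3*u + 2*v + 10)
F^* omega = (6*u^2*v + 3*u*v^2 + 19*u*v - 16*u - 4*v^2 + 4) du + (u*(-18*u^2 + 3*u*v - 3*u + 2*v + 10)) dv.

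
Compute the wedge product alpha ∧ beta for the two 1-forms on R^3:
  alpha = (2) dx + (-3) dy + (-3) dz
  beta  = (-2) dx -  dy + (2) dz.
alpha ∧ beta = (-8) dx ∧ dy + (-2) dx ∧ dz + (-9) dy ∧ dz

Distribute the wedge, using dx_i ∧ dx_j = -dx_j ∧ dx_i and dx_i ∧ dx_i = 0. For each pair (i, j) with i < j, the coefficient of dx_i ∧ dx_j in alpha ∧ beta is (alpha_i * beta_j - alpha_j * beta_i). Collecting: alpha ∧ beta = (-8) dx ∧ dy + (-2) dx ∧ dz + (-9) dy ∧ dz.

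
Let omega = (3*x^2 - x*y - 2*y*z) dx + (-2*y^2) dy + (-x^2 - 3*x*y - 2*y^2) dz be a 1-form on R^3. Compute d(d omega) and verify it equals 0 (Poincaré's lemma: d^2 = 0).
d(d omega) = 0

Step 1: d omega = sum_{i<j} (∂f_j/∂x_i - ∂f_i/∂x_j) dx_i ∧ dx_j:
  coeff of dx ∧ dy: x + 2*z
  coeff of dx ∧ dz: -2*x - y
  coeff of dy ∧ dz: -3*x - 4*y
Step 2: Apply d again to each 2-form coefficient. The only possible 3-form in R^3 is dx ∧ dy ∧ dz, with coefficient
  ∂(coeff of dy∧dz)/∂x - ∂(coeff of dx∧dz)/∂y + ∂(coeff of dx∧dy)/∂z
  = ∂/∂x (-3*x - 4*y) - ∂/∂y (-2*x - y) + ∂/∂z (x + 2*z).
Each of these terms simplifies to sums of mixed partials that cancel in pairs. The result is 0 (by equality of mixed partials for smooth functions — Schwarz / Clairaut).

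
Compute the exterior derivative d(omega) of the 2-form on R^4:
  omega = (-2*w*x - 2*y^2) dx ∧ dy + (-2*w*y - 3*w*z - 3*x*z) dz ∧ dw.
d(omega) = (-2*x) dx ∧ dy ∧ dw + (-3*z) dx ∧ dz ∧ dw + (-2*w) dy ∧ dz ∧ dw

For a 2-form omega = sum_{i<j} g_{ij} dx_i ∧ dx_j, the exterior derivative is
  d(omega) = sum_{i<j} d(g_{ij}) ∧ dx_i ∧ dx_j = sum_{i<j, k} (∂g_{ij}/∂x_k) dx_k ∧ dx_i ∧ dx_j.
Expand each term, using dx_k ∧ dx_i ∧ dx_j = sgn(permutation) dx_{(a)} ∧ dx_{(b)} ∧ dx_{(c)} with (a < b < c) sorted:
  d(-2*w*x - 2*y^2) includes (∂/∂w)(-2*w*x - 2*y^2) dw = (-2*x) dw, which multiplied by dx ∧ dy gives (-2*x) dx ∧ dy ∧ dw
  d(-2*w*y - 3*w*z - 3*x*z) includes (∂/∂x)(-2*w*y - 3*w*z - 3*x*z) dx = (-3*z) dx, which multiplied by dz ∧ dw gives (-3*z) dx ∧ dz ∧ dw
  d(-2*w*y - 3*w*z - 3*x*z) includes (∂/∂y)(-2*w*y - 3*w*z - 3*x*z) dy = (-2*w) dy, which multiplied by dz ∧ dw gives (-2*w) dy ∧ dz ∧ dw
Collecting like 3-forms: d(omega) = (-2*x) dx ∧ dy ∧ dw + (-3*z) dx ∧ dz ∧ dw + (-2*w) dy ∧ dz ∧ dw.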